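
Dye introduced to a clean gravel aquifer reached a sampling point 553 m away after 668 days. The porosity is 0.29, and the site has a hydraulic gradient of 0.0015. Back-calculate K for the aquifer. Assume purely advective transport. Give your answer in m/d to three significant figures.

v = L / t = 553 / 668 = 0.8278 m/d
K = v · n / i = 0.8278 × 0.29 / 0.0015 = 160 m/d

160 m/d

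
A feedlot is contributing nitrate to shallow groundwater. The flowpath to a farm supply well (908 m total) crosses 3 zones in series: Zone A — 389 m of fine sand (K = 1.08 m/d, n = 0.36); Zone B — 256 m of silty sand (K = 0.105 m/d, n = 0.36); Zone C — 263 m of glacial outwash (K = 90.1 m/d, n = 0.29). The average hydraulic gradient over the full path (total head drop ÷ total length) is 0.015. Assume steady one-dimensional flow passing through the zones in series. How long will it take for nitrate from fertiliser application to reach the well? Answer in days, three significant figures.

63400 days

For zones in series the flux q is common to all zones; the equivalent conductivity is the harmonic (thickness-weighted) mean, K_eq = L_total / Σ(L_j/K_j).
Σ(L/K) = 389/1.08 + 256/0.105 + 263/90.1 = 360.2 + 2438 + 2.919 = 2801 d
K_eq = L_total / Σ(L/K) = 908 / 2801 = 0.3241 m/d
q = K_eq · i = 0.3241 × 0.015 = 0.004862 m/d (same in every zone)
Zone A: v = q/n = 0.004862/0.36 = 0.01351 m/d → t_A = 389/0.01351 = 28800 d
Zone B: v = q/n = 0.004862/0.36 = 0.01351 m/d → t_B = 256/0.01351 = 18950 d
Zone C: v = q/n = 0.004862/0.29 = 0.01677 m/d → t_C = 263/0.01677 = 15690 d
Total t = 28800 + 18950 + 15690 = 63440 d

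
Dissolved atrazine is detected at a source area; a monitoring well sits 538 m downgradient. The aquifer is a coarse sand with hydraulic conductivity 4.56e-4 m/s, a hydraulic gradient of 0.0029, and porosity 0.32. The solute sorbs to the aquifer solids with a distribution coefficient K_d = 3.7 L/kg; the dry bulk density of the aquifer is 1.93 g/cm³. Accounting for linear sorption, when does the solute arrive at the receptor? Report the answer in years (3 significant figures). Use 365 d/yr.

K = 4.56e-4 m/s × 86400 s/d = 39.40 m/d
q = Ki = 39.40 × 0.0029 = 0.1143 m/d
v = Ki/n = 39.40·0.0029/0.32 = 0.3570 m/d
Retardation R = 1 + ρ_b·K_d/n = 1 + 1.93×3.7/0.32 = 23.32
Contaminant velocity v_c = v/R = 0.3570/23.32 = 0.01531 m/d
t = L/v_c = 538/0.01531 = 35130 d
   = 35130/365 = 96.3 yr

96.3 years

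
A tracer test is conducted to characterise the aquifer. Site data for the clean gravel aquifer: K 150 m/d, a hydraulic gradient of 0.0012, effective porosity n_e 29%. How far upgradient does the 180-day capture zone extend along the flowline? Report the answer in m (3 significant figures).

112 m

q = Ki = 150 × 0.0012 = 0.1800 m/d
v = Ki/n = 150·0.0012/0.29 = 0.6207 m/d
L = v × T = 0.6207 × 180 = 111.7 m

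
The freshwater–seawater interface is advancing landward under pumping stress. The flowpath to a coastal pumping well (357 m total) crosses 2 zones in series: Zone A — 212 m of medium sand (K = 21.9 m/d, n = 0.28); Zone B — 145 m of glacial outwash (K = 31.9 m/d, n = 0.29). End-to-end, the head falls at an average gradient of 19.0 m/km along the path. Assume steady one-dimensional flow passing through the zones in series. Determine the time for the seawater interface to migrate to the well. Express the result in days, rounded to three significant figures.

Continuity: the same q passes through each zone, so ΔH = q·Σ(L_j/K_j) — the zones act as resistances in series.
Σ(L/K) = 212/21.9 + 145/31.9 = 9.680 + 4.545 = 14.23 d
K_eq = L_total / Σ(L/K) = 357 / 14.23 = 25.10 m/d
q = K_eq · i = 25.10 × 0.019 = 0.4768 m/d (same in every zone)
Zone A: v = q/n = 0.4768/0.28 = 1.703 m/d → t_A = 212/1.703 = 124.5 d
Zone B: v = q/n = 0.4768/0.29 = 1.644 m/d → t_B = 145/1.644 = 88.19 d
Total t = 124.5 + 88.19 = 212.7 d

213 days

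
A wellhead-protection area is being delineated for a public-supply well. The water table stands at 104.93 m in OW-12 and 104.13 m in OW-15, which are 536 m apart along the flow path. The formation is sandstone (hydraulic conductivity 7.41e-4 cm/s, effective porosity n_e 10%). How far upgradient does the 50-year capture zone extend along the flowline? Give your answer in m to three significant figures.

Hydraulic gradient i = (104.93 − 104.13) / 536 = 0.80 / 536 = 0.001493
K = 7.41e-4 cm/s × 864 = 0.6402 m/d
Specific discharge q = 0.6402 × 0.001493 = 9.556e-4 m/d
v = Ki/n = 0.6402·0.001493/0.10 = 0.009556 m/d
T = 50 yr × 365 = 18250 d
L = v × T = 0.009556 × 18250 = 174.4 m

174 m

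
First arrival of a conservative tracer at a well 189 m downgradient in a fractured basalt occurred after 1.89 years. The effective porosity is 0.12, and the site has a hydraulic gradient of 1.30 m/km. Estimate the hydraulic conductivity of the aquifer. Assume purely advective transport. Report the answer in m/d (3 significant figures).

25.3 m/d

t = 1.89 years = 689.8 d
v = L / t = 189 / 689.8 = 0.2740 m/d
K = v · n / i = 0.2740 × 0.12 / 0.0013 = 25.3 m/d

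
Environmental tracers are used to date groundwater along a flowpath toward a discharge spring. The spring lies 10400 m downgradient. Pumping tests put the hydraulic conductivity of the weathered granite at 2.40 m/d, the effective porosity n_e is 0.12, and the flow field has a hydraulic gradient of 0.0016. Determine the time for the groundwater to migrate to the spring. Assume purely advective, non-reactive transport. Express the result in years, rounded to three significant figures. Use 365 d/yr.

Darcy flux q = K·i = 2.40 × 0.0016 = 0.003840 m/d
v_s = q/n_e = 0.003840/0.12 = 0.03200 m/d
t = L / v = 10400 / 0.03200 = 325000 d
   = 325000 / 365 = 890 yr

890 years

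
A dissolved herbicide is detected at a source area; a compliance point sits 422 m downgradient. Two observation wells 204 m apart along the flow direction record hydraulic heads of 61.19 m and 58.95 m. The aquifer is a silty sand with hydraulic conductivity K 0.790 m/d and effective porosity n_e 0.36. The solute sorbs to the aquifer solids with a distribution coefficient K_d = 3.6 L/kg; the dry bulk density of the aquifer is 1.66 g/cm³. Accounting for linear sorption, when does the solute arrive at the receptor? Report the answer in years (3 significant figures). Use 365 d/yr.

Hydraulic gradient i = (61.19 − 58.95) / 204 = 2.24 / 204 = 0.01098
Darcy flux q = K·i = 0.790 × 0.01098 = 0.008675 m/d
v = Ki/n = 0.790·0.01098/0.36 = 0.02410 m/d
Retardation R = 1 + ρ_b·K_d/n = 1 + 1.66×3.6/0.36 = 17.60
Contaminant velocity v_c = v/R = 0.02410/17.60 = 0.001369 m/d
t = L/v_c = 422/0.001369 = 308200 d
   = 308200/365 = 844 yr

844 years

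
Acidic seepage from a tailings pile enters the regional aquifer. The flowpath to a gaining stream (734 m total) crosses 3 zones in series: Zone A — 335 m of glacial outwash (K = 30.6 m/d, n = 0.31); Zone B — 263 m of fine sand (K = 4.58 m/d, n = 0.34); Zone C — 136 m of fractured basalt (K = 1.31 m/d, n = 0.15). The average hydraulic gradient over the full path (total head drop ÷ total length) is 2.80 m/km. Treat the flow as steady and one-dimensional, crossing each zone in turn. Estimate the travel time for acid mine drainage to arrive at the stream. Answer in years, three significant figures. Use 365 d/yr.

49.0 years

Steady 1-D flow in series ⇒ the Darcy flux q is identical in every zone and the zone head losses add (resistances L/K in series).
Σ(L/K) = 335/30.6 + 263/4.58 + 136/1.31 = 10.95 + 57.42 + 103.8 = 172.2 d
K_eq = L_total / Σ(L/K) = 734 / 172.2 = 4.263 m/d
q = K_eq · i = 4.263 × 0.0028 = 0.01194 m/d (same in every zone)
Zone A: v = q/n = 0.01194/0.31 = 0.03850 m/d → t_A = 335/0.03850 = 8701 d
Zone B: v = q/n = 0.01194/0.34 = 0.03511 m/d → t_B = 263/0.03511 = 7492 d
Zone C: v = q/n = 0.01194/0.15 = 0.07957 m/d → t_C = 136/0.07957 = 1709 d
Total t = 8701 + 7492 + 1709 = 17900 d
   = 17900 / 365 = 49.0 yr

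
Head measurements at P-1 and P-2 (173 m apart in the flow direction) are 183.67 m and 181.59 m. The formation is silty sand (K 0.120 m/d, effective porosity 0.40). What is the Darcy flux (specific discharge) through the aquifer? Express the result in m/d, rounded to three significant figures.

0.00144 m/d

Hydraulic gradient i = (183.67 − 181.59) / 173 = 2.08 / 173 = 0.01202
q = Ki = 0.120 × 0.01202 = 0.001443 m/d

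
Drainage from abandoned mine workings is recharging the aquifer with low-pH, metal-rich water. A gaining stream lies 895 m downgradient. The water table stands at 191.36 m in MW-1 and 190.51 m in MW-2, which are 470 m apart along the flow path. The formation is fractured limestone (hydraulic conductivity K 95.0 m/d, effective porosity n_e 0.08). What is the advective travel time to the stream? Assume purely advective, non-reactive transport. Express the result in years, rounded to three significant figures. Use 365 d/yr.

Hydraulic gradient i = (191.36 − 190.51) / 470 = 0.85 / 470 = 0.001809
Darcy flux q = K·i = 95.0 × 0.001809 = 0.1718 m/d
v = Ki/n = 95.0·0.001809/0.08 = 2.148 m/d
t = L / v = 895 / 2.148 = 416.7 d
   = 416.7 / 365 = 1.14 yr

1.14 years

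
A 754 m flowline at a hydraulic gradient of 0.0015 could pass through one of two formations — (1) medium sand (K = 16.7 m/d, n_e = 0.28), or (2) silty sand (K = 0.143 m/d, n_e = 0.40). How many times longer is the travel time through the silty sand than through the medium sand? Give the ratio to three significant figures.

Unit 1 (medium sand): v = 16.7×0.0015/0.28 = 0.08946 m/d, t = 754/0.08946 = 8428 d
Unit 2 (silty sand): v = 0.143×0.0015/0.40 = 5.362e-4 m/d, t = 754/5.362e-4 = 1.406e6 d
t(silty sand) / t(medium sand) = 1.406e6/8428 = 167

167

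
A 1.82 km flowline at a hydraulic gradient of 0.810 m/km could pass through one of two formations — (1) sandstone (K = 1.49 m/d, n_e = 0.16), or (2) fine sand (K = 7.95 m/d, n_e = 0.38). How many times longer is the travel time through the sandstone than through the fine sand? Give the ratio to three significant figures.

Unit 1 (sandstone): v = 1.49×8.1e-4/0.16 = 0.007543 m/d, t = 1820/0.007543 = 241300 d
Unit 2 (fine sand): v = 7.95×8.1e-4/0.38 = 0.01695 m/d, t = 1820/0.01695 = 107400 d
t(sandstone) / t(fine sand) = 241300/107400 = 2.25

2.25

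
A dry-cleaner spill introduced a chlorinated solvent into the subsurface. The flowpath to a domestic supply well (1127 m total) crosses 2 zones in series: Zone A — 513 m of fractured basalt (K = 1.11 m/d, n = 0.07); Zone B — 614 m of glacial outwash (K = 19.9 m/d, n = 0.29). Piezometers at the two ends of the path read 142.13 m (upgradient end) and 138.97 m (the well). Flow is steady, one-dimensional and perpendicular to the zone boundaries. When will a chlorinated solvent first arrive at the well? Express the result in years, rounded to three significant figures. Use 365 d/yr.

91.5 years

Total head drop ΔH = 142.13 − 138.97 = 3.16 m
Continuity: the same q passes through each zone, so ΔH = q·Σ(L_j/K_j) — the zones act as resistances in series.
Σ(L/K) = 513/1.11 + 614/19.9 = 462.2 + 30.85 = 493.0 d
q = ΔH / Σ(L/K) = 3.16 / 493.0 = 0.006410 m/d (same in every zone)
Zone A: v = q/n = 0.006410/0.07 = 0.09156 m/d → t_A = 513/0.09156 = 5603 d
Zone B: v = q/n = 0.006410/0.29 = 0.02210 m/d → t_B = 614/0.02210 = 27780 d
Total t = 5603 + 27780 = 33380 d
   = 33380 / 365 = 91.5 yr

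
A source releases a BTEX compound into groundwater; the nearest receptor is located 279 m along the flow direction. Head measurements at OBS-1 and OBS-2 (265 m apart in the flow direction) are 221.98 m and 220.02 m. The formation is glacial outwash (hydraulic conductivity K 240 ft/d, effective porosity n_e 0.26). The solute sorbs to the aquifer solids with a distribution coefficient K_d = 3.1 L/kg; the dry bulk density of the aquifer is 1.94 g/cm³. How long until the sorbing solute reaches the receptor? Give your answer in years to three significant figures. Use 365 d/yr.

Hydraulic gradient i = (221.98 − 220.02) / 265 = 1.96 / 265 = 0.007396
K = 240 ft/d × 0.3048 = 73.15 m/d
Darcy flux q = K·i = 73.15 × 0.007396 = 0.5410 m/d
v_s = q/n_e = 0.5410/0.26 = 2.081 m/d
Retardation R = 1 + ρ_b·K_d/n = 1 + 1.94×3.1/0.26 = 24.13
Contaminant velocity v_c = v/R = 2.081/24.13 = 0.08624 m/d
t = L/v_c = 279/0.08624 = 3235 d
   = 3235/365 = 8.86 yr

8.86 years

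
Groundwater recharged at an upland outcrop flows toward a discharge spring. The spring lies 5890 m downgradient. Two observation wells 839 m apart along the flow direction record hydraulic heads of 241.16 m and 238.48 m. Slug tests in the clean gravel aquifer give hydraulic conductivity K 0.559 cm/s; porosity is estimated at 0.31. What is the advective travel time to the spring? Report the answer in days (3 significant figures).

Hydraulic gradient i = (241.16 − 238.48) / 839 = 2.68 / 839 = 0.003194
K = 0.559 cm/s × 864 = 483.0 m/d
Darcy flux q = K·i = 483.0 × 0.003194 = 1.543 m/d
v = Ki/n = 483.0·0.003194/0.31 = 4.977 m/d
t = L / v = 5890 / 4.977 = 1184 d

1180 days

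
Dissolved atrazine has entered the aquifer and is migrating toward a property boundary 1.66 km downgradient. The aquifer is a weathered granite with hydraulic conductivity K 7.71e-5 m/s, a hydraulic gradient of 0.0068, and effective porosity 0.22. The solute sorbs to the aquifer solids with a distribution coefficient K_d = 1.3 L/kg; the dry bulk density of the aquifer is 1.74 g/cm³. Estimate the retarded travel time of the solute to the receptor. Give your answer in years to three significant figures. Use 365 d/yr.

K = 7.71e-5 m/s × 86400 s/d = 6.661 m/d
q = Ki = 6.661 × 0.0068 = 0.04530 m/d
Seepage velocity v = q / n = 0.04530 / 0.22 = 0.2059 m/d
Retardation R = 1 + ρ_b·K_d/n = 1 + 1.74×1.3/0.22 = 11.28
Contaminant velocity v_c = v/R = 0.2059/11.28 = 0.01825 m/d
L = 1.66 km = 1660 m
t = L/v_c = 1660/0.01825 = 90960 d
   = 90960/365 = 249 yr

249 years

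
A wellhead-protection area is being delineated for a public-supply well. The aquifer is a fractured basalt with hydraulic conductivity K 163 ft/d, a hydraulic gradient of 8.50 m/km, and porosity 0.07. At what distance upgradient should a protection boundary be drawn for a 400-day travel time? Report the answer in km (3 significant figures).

2.41 km

K = 163 ft/d × 0.3048 = 49.68 m/d
Darcy flux q = K·i = 49.68 × 0.0085 = 0.4223 m/d
v = Ki/n = 49.68·0.0085/0.07 = 6.033 m/d
L = v × T = 6.033 × 400 = 2413 m
   = 2.41 km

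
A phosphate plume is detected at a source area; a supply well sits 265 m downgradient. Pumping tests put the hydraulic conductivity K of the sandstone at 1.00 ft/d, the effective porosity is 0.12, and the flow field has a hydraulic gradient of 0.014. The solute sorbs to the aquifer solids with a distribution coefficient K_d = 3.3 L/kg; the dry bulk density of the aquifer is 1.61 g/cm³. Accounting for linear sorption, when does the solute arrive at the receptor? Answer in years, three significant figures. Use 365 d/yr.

K = 1.00 ft/d × 0.3048 = 0.3048 m/d
Darcy flux q = K·i = 0.3048 × 0.014 = 0.004267 m/d
Average linear velocity = 0.004267 / 0.12 = 0.03556 m/d
Retardation R = 1 + ρ_b·K_d/n = 1 + 1.61×3.3/0.12 = 45.28
Contaminant velocity v_c = v/R = 0.03556/45.28 = 7.854e-4 m/d
t = L/v_c = 265/7.854e-4 = 337400 d
   = 337400/365 = 924 yr

924 years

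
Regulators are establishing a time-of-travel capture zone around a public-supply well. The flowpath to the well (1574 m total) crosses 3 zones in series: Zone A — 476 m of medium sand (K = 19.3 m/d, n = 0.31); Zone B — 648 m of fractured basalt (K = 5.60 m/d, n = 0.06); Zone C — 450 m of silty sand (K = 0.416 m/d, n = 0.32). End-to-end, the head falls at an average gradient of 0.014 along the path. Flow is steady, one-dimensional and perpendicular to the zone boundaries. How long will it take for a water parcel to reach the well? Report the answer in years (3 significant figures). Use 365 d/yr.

50.2 years

Continuity: the same q passes through each zone, so ΔH = q·Σ(L_j/K_j) — the zones act as resistances in series.
Σ(L/K) = 476/19.3 + 648/5.60 + 450/0.416 = 24.66 + 115.7 + 1082 = 1222 d
K_eq = L_total / Σ(L/K) = 1574 / 1222 = 1.288 m/d
q = K_eq · i = 1.288 × 0.014 = 0.01803 m/d (same in every zone)
Zone A: v = q/n = 0.01803/0.31 = 0.05816 m/d → t_A = 476/0.05816 = 8184 d
Zone B: v = q/n = 0.01803/0.06 = 0.3005 m/d → t_B = 648/0.3005 = 2156 d
Zone C: v = q/n = 0.01803/0.32 = 0.05635 m/d → t_C = 450/0.05635 = 7986 d
Total t = 8184 + 2156 + 7986 = 18330 d
   = 18330 / 365 = 50.2 yr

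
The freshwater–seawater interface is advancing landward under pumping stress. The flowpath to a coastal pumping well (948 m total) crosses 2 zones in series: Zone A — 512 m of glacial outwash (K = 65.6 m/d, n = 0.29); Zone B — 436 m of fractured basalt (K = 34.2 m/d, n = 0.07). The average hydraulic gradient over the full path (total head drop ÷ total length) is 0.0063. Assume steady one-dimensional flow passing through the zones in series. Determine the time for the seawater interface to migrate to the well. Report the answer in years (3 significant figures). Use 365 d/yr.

1.69 years

Continuity: the same q passes through each zone, so ΔH = q·Σ(L_j/K_j) — the zones act as resistances in series.
Σ(L/K) = 512/65.6 + 436/34.2 = 7.805 + 12.75 = 20.55 d
K_eq = L_total / Σ(L/K) = 948 / 20.55 = 46.12 m/d
q = K_eq · i = 46.12 × 0.0063 = 0.2906 m/d (same in every zone)
Zone A: v = q/n = 0.2906/0.29 = 1.002 m/d → t_A = 512/1.002 = 511.0 d
Zone B: v = q/n = 0.2906/0.07 = 4.151 m/d → t_B = 436/4.151 = 105.0 d
Total t = 511.0 + 105.0 = 616.0 d
   = 616.0 / 365 = 1.69 yr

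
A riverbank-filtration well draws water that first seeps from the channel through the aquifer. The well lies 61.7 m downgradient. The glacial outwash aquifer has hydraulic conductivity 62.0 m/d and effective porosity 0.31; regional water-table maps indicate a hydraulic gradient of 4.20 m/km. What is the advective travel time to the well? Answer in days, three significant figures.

73.5 days

q = Ki = 62.0 × 0.0042 = 0.2604 m/d
v = Ki/n = 62.0·0.0042/0.31 = 0.8400 m/d
t = L / v = 61.7 / 0.8400 = 73.45 d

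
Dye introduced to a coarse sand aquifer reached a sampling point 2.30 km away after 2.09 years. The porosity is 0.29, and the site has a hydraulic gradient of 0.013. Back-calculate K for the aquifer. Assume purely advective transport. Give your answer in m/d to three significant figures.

t = 2.09 years = 762.8 d
L = 2.30 km = 2300 m
v = L / t = 2300 / 762.8 = 3.015 m/d
K = v · n / i = 3.015 × 0.29 / 0.013 = 67.3 m/d

67.3 m/d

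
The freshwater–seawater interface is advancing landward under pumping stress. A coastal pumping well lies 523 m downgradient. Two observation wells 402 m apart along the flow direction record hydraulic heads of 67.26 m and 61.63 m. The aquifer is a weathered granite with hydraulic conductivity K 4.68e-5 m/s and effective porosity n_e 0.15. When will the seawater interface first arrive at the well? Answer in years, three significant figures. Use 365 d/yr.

3.80 years

Hydraulic gradient i = (67.26 − 61.63) / 402 = 5.63 / 402 = 0.01400
K = 4.68e-5 m/s × 86400 s/d = 4.044 m/d
Darcy flux q = K·i = 4.044 × 0.01400 = 0.05663 m/d
Seepage velocity v = q / n = 0.05663 / 0.15 = 0.3775 m/d
t = L / v = 523 / 0.3775 = 1385 d
   = 1385 / 365 = 3.80 yr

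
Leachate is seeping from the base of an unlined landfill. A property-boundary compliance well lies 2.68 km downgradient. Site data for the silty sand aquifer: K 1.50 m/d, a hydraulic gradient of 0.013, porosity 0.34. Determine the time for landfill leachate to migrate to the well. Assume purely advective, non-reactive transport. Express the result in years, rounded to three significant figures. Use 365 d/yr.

Specific discharge q = 1.50 × 0.013 = 0.01950 m/d
v = Ki/n = 1.50·0.013/0.34 = 0.05735 m/d
L = 2.68 km = 2680 m
t = L / v = 2680 / 0.05735 = 46730 d
   = 46730 / 365 = 128 yr

128 years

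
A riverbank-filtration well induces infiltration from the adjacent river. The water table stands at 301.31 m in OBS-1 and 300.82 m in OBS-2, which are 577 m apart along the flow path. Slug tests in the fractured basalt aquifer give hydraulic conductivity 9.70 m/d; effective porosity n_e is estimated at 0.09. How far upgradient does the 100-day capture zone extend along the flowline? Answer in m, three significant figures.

9.15 m

Hydraulic gradient i = (301.31 − 300.82) / 577 = 0.49 / 577 = 8.492e-4
Specific discharge q = 9.70 × 8.492e-4 = 0.008237 m/d
Seepage velocity v = q / n = 0.008237 / 0.09 = 0.09153 m/d
L = v × T = 0.09153 × 100 = 9.153 m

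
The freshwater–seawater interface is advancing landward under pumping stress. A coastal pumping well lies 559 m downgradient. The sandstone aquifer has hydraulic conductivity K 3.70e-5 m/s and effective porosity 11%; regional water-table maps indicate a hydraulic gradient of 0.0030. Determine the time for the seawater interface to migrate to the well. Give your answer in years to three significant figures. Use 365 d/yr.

17.6 years

K = 3.70e-5 m/s × 86400 s/d = 3.197 m/d
Darcy flux q = K·i = 3.197 × 0.0030 = 0.009590 m/d
Seepage velocity v = q / n = 0.009590 / 0.11 = 0.08719 m/d
t = L / v = 559 / 0.08719 = 6412 d
   = 6412 / 365 = 17.6 yr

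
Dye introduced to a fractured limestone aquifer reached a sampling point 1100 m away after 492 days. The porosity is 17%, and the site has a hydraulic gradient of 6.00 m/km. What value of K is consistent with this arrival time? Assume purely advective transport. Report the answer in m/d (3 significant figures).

v = L / t = 1100 / 492 = 2.236 m/d
K = v · n / i = 2.236 × 0.17 / 0.0060 = 63.3 m/d

63.3 m/d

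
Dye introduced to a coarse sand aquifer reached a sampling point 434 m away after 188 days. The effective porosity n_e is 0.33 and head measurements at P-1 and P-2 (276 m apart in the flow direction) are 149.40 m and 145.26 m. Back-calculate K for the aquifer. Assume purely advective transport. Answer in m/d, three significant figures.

50.8 m/d

Hydraulic gradient i = (149.40 − 145.26) / 276 = 4.14 / 276 = 0.01500
v = L / t = 434 / 188 = 2.309 m/d
K = v · n / i = 2.309 × 0.33 / 0.01500 = 50.8 m/d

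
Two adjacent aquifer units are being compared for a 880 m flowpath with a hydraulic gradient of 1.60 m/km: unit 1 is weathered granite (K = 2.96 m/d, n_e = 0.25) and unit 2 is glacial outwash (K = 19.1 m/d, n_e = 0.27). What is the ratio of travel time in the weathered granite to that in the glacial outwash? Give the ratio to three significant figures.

5.97

Unit 1 (weathered granite): v = 2.96×0.0016/0.25 = 0.01894 m/d, t = 880/0.01894 = 46450 d
Unit 2 (glacial outwash): v = 19.1×0.0016/0.27 = 0.1132 m/d, t = 880/0.1132 = 7775 d
t(weathered granite) / t(glacial outwash) = 46450/7775 = 5.97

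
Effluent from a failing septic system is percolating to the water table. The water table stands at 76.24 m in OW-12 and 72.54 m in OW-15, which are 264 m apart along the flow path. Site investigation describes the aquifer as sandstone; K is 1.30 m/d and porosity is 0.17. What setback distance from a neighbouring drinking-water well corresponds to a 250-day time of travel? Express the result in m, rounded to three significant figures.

26.8 m

Hydraulic gradient i = (76.24 − 72.54) / 264 = 3.70 / 264 = 0.01402
Darcy flux q = K·i = 1.30 × 0.01402 = 0.01822 m/d
Average linear velocity = 0.01822 / 0.17 = 0.1072 m/d
L = v × T = 0.1072 × 250 = 26.79 m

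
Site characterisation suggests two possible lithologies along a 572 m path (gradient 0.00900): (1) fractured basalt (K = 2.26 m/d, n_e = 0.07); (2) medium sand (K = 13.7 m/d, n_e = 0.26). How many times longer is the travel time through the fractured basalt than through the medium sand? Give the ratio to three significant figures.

Unit 1 (fractured basalt): v = 2.26×0.0090/0.07 = 0.2906 m/d, t = 572/0.2906 = 1969 d
Unit 2 (medium sand): v = 13.7×0.0090/0.26 = 0.4742 m/d, t = 572/0.4742 = 1206 d
t(fractured basalt) / t(medium sand) = 1969/1206 = 1.63

1.63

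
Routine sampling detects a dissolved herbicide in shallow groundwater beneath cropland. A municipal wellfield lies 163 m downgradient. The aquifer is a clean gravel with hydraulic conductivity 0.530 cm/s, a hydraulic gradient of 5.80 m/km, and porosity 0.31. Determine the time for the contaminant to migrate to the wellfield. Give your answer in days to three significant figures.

19.0 days

K = 0.530 cm/s × 864 = 457.9 m/d
Specific discharge q = 457.9 × 0.0058 = 2.656 m/d
Average linear velocity = 2.656 / 0.31 = 8.568 m/d
t = L / v = 163 / 8.568 = 19.03 d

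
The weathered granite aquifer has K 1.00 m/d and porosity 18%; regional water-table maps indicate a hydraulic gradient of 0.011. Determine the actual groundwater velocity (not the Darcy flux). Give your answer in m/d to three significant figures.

0.0611 m/d

Darcy flux q = K·i = 1.00 × 0.011 = 0.01100 m/d
Average linear velocity = 0.01100 / 0.18 = 0.06111 m/d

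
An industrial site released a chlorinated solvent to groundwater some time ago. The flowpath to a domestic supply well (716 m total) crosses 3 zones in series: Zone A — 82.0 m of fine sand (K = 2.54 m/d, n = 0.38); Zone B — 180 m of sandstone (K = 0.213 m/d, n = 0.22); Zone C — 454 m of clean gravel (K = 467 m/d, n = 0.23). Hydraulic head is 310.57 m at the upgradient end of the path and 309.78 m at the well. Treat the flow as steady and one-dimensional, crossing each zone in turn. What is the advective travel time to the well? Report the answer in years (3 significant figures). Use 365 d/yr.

Total head drop ΔH = 310.57 − 309.78 = 0.79 m
Continuity: the same q passes through each zone, so ΔH = q·Σ(L_j/K_j) — the zones act as resistances in series.
Σ(L/K) = 82.0/2.54 + 180/0.213 + 454/467 = 32.28 + 845.1 + 0.9722 = 878.3 d
q = ΔH / Σ(L/K) = 0.79 / 878.3 = 8.994e-4 m/d (same in every zone)
Zone A: v = q/n = 8.994e-4/0.38 = 0.002367 m/d → t_A = 82.0/0.002367 = 34640 d
Zone B: v = q/n = 8.994e-4/0.22 = 0.004088 m/d → t_B = 180/0.004088 = 44030 d
Zone C: v = q/n = 8.994e-4/0.23 = 0.003911 m/d → t_C = 454/0.003911 = 116100 d
Total t = 34640 + 44030 + 116100 = 194800 d
   = 194800 / 365 = 534 yr

534 years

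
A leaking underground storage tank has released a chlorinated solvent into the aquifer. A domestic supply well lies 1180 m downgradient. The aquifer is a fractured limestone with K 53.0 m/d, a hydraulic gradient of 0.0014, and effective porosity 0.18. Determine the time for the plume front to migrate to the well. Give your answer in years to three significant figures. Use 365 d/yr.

7.84 years

Specific discharge q = 53.0 × 0.0014 = 0.07420 m/d
v = Ki/n = 53.0·0.0014/0.18 = 0.4122 m/d
t = L / v = 1180 / 0.4122 = 2863 d
   = 2863 / 365 = 7.84 yr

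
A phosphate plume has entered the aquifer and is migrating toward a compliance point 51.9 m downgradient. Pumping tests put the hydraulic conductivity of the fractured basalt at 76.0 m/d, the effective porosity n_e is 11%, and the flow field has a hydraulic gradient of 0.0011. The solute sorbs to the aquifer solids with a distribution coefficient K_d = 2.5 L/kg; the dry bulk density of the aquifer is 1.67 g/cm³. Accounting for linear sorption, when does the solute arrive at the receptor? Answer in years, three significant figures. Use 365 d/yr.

q = Ki = 76.0 × 0.0011 = 0.08360 m/d
Seepage velocity v = q / n = 0.08360 / 0.11 = 0.7600 m/d
Retardation R = 1 + ρ_b·K_d/n = 1 + 1.67×2.5/0.11 = 38.95
Contaminant velocity v_c = v/R = 0.7600/38.95 = 0.01951 m/d
t = L/v_c = 51.9/0.01951 = 2660 d
   = 2660/365 = 7.29 yr

7.29 years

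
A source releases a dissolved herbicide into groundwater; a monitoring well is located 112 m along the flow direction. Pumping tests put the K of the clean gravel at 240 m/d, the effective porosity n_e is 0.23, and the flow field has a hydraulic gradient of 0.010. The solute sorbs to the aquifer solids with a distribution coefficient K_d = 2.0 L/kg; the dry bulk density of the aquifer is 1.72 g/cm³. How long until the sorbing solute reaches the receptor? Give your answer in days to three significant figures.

q = Ki = 240 × 0.010 = 2.400 m/d
Average linear velocity = 2.400 / 0.23 = 10.43 m/d
Retardation R = 1 + ρ_b·K_d/n = 1 + 1.72×2.0/0.23 = 15.96
Contaminant velocity v_c = v/R = 10.43/15.96 = 0.6540 m/d
t = L/v_c = 112/0.6540 = 171.3 d

171 days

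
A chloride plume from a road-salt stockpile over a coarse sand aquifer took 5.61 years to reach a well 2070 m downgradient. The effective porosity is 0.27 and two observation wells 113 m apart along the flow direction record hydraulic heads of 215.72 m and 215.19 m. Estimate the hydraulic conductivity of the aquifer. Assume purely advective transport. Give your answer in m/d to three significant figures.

Hydraulic gradient i = (215.72 − 215.19) / 113 = 0.53 / 113 = 0.004690
t = 5.61 years = 2048 d
v = L / t = 2070 / 2048 = 1.011 m/d
K = v · n / i = 1.011 × 0.27 / 0.004690 = 58.2 m/d

58.2 m/d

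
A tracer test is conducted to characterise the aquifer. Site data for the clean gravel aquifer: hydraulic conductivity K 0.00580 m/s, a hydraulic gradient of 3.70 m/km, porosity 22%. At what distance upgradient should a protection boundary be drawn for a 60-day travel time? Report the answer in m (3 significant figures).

K = 0.00580 m/s × 86400 s/d = 501.1 m/d
Darcy flux q = K·i = 501.1 × 0.0037 = 1.854 m/d
Average linear velocity = 1.854 / 0.22 = 8.428 m/d
L = v × T = 8.428 × 60 = 505.7 m

506 m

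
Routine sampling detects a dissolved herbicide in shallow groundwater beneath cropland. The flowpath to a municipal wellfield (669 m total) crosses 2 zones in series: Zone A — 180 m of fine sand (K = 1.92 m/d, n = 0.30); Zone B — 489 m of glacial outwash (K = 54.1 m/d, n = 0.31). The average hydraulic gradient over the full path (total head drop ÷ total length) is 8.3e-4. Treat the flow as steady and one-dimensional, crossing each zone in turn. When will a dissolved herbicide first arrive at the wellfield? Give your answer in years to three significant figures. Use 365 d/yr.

104 years

Steady 1-D flow in series ⇒ the Darcy flux q is identical in every zone and the zone head losses add (resistances L/K in series).
Σ(L/K) = 180/1.92 + 489/54.1 = 93.75 + 9.039 = 102.8 d
K_eq = L_total / Σ(L/K) = 669 / 102.8 = 6.508 m/d
q = K_eq · i = 6.508 × 8.3e-4 = 0.005402 m/d (same in every zone)
Zone A: v = q/n = 0.005402/0.30 = 0.01801 m/d → t_A = 180/0.01801 = 9996 d
Zone B: v = q/n = 0.005402/0.31 = 0.01743 m/d → t_B = 489/0.01743 = 28060 d
Total t = 9996 + 28060 = 38060 d
   = 38060 / 365 = 104 yr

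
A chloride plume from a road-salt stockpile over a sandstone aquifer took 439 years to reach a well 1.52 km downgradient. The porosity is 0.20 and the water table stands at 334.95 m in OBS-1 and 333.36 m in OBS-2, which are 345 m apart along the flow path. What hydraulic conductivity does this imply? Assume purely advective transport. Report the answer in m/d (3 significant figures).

0.412 m/d

Hydraulic gradient i = (334.95 − 333.36) / 345 = 1.59 / 345 = 0.004609
t = 439 years = 160200 d
L = 1.52 km = 1520 m
v = L / t = 1520 / 160200 = 0.009486 m/d
K = v · n / i = 0.009486 × 0.20 / 0.004609 = 0.412 m/d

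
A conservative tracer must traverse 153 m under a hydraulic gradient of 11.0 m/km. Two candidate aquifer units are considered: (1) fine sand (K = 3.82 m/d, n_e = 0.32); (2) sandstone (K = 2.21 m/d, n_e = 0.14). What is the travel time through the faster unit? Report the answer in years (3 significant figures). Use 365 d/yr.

2.41 years

Unit 1 (fine sand): v = 3.82×0.011/0.32 = 0.1313 m/d, t = 153/0.1313 = 1165 d
Unit 2 (sandstone): v = 2.21×0.011/0.14 = 0.1736 m/d, t = 153/0.1736 = 881.1 d
Faster: 881.1 d / 365 = 2.41 yr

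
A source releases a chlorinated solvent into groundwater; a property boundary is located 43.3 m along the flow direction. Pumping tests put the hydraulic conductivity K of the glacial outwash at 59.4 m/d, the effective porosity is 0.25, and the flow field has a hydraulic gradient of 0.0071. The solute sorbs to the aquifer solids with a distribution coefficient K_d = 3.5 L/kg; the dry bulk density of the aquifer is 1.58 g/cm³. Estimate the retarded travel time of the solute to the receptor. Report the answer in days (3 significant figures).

593 days

q = Ki = 59.4 × 0.0071 = 0.4217 m/d
v = Ki/n = 59.4·0.0071/0.25 = 1.687 m/d
Retardation R = 1 + ρ_b·K_d/n = 1 + 1.58×3.5/0.25 = 23.12
Contaminant velocity v_c = v/R = 1.687/23.12 = 0.07297 m/d
t = L/v_c = 43.3/0.07297 = 593.4 d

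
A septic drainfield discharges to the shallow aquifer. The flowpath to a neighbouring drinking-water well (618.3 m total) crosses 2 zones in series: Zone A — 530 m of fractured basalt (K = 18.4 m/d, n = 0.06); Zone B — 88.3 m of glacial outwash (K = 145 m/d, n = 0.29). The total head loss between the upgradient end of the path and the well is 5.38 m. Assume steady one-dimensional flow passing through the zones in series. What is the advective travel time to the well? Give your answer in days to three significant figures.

Steady 1-D flow in series ⇒ the Darcy flux q is identical in every zone and the zone head losses add (resistances L/K in series).
Σ(L/K) = 530/18.4 + 88.3/145 = 28.80 + 0.6090 = 29.41 d
q = ΔH / Σ(L/K) = 5.38 / 29.41 = 0.1829 m/d (same in every zone)
Zone A: v = q/n = 0.1829/0.06 = 3.049 m/d → t_A = 530/3.049 = 173.9 d
Zone B: v = q/n = 0.1829/0.29 = 0.6307 m/d → t_B = 88.3/0.6307 = 140.0 d
Total t = 173.9 + 140.0 = 313.9 d

314 days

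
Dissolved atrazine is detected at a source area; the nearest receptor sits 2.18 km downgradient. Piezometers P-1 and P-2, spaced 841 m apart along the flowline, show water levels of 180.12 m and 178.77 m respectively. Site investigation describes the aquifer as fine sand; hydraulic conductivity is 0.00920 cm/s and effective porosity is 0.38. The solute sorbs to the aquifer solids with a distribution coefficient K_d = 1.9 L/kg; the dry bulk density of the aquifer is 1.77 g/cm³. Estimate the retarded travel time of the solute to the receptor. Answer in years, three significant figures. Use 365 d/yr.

Hydraulic gradient i = (180.12 − 178.77) / 841 = 1.35 / 841 = 0.001605
K = 0.00920 cm/s × 864 = 7.949 m/d
q = Ki = 7.949 × 0.001605 = 0.01276 m/d
Seepage velocity v = q / n = 0.01276 / 0.38 = 0.03358 m/d
Retardation R = 1 + ρ_b·K_d/n = 1 + 1.77×1.9/0.38 = 9.850
Contaminant velocity v_c = v/R = 0.03358/9.850 = 0.003409 m/d
L = 2.18 km = 2180 m
t = L/v_c = 2180/0.003409 = 639500 d
   = 639500/365 = 1750 yr

1750 years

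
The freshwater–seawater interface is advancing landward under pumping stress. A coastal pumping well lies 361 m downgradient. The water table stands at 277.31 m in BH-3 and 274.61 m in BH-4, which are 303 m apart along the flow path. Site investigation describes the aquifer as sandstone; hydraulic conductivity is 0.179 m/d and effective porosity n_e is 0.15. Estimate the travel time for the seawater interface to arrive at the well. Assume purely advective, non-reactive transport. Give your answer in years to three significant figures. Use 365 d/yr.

93.0 years

Hydraulic gradient i = (277.31 − 274.61) / 303 = 2.70 / 303 = 0.008911
Darcy flux q = K·i = 0.179 × 0.008911 = 0.001595 m/d
Average linear velocity = 0.001595 / 0.15 = 0.01063 m/d
t = L / v = 361 / 0.01063 = 33950 d
   = 33950 / 365 = 93.0 yr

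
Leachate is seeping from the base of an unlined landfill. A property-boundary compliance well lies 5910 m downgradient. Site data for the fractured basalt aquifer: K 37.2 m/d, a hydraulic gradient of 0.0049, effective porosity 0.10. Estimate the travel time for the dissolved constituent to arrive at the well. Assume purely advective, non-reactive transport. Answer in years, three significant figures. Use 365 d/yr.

8.88 years

q = Ki = 37.2 × 0.0049 = 0.1823 m/d
Average linear velocity = 0.1823 / 0.10 = 1.823 m/d
t = L / v = 5910 / 1.823 = 3242 d
   = 3242 / 365 = 8.88 yr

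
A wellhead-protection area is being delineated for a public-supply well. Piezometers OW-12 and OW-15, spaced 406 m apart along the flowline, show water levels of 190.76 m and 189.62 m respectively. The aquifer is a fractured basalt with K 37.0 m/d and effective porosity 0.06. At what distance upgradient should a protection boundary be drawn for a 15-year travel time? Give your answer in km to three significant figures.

9.48 km

Hydraulic gradient i = (190.76 − 189.62) / 406 = 1.14 / 406 = 0.002808
Darcy flux q = K·i = 37.0 × 0.002808 = 0.1039 m/d
v_s = q/n_e = 0.1039/0.06 = 1.732 m/d
T = 15 yr × 365 = 5475 d
L = v × T = 1.732 × 5475 = 9480 m
   = 9.48 km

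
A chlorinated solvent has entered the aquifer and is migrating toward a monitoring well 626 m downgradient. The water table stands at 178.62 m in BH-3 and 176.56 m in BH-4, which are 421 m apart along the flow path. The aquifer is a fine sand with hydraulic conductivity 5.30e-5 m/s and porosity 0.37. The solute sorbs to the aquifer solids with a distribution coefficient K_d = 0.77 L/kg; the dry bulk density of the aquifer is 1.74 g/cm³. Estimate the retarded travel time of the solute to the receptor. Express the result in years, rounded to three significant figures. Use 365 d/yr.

Hydraulic gradient i = (178.62 − 176.56) / 421 = 2.06 / 421 = 0.004893
K = 5.30e-5 m/s × 86400 s/d = 4.579 m/d
q = Ki = 4.579 × 0.004893 = 0.02241 m/d
Seepage velocity v = q / n = 0.02241 / 0.37 = 0.06056 m/d
Retardation R = 1 + ρ_b·K_d/n = 1 + 1.74×0.77/0.37 = 4.621
Contaminant velocity v_c = v/R = 0.06056/4.621 = 0.01310 m/d
t = L/v_c = 626/0.01310 = 47770 d
   = 47770/365 = 131 yr

131 years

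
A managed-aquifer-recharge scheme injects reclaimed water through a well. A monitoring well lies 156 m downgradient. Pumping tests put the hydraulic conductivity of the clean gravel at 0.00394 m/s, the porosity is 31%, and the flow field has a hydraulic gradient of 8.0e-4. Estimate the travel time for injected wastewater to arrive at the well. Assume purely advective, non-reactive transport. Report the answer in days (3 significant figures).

K = 0.00394 m/s × 86400 s/d = 340.4 m/d
Darcy flux q = K·i = 340.4 × 8.0e-4 = 0.2723 m/d
v = Ki/n = 340.4·8.0e-4/0.31 = 0.8785 m/d
t = L / v = 156 / 0.8785 = 177.6 d

178 days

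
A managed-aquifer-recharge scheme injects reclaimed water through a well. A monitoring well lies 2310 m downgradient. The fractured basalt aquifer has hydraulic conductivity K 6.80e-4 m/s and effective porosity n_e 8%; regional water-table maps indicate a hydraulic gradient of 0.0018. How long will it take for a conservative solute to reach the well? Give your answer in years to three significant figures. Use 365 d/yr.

K = 6.80e-4 m/s × 86400 s/d = 58.75 m/d
Darcy flux q = K·i = 58.75 × 0.0018 = 0.1058 m/d
v_s = q/n_e = 0.1058/0.08 = 1.322 m/d
t = L / v = 2310 / 1.322 = 1747 d
   = 1747 / 365 = 4.79 yr

4.79 years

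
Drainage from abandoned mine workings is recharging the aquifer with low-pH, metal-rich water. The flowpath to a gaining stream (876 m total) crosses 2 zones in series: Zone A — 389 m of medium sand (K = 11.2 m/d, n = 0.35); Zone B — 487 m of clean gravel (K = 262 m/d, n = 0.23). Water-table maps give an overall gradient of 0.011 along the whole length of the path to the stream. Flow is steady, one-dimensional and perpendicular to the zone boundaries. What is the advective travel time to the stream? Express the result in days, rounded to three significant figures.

942 days

Steady 1-D flow in series ⇒ the Darcy flux q is identical in every zone and the zone head losses add (resistances L/K in series).
Σ(L/K) = 389/11.2 + 487/262 = 34.73 + 1.859 = 36.59 d
K_eq = L_total / Σ(L/K) = 876 / 36.59 = 23.94 m/d
q = K_eq · i = 23.94 × 0.011 = 0.2633 m/d (same in every zone)
Zone A: v = q/n = 0.2633/0.35 = 0.7524 m/d → t_A = 389/0.7524 = 517.0 d
Zone B: v = q/n = 0.2633/0.23 = 1.145 m/d → t_B = 487/1.145 = 425.3 d
Total t = 517.0 + 425.3 = 942.3 d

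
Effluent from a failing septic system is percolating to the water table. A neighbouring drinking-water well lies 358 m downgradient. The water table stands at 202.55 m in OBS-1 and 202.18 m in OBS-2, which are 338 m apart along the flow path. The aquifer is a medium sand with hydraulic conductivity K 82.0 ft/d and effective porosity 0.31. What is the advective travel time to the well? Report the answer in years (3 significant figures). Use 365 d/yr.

Hydraulic gradient i = (202.55 − 202.18) / 338 = 0.37 / 338 = 0.001095
K = 82.0 ft/d × 0.3048 = 24.99 m/d
q = Ki = 24.99 × 0.001095 = 0.02736 m/d
Seepage velocity v = q / n = 0.02736 / 0.31 = 0.08826 m/d
t = L / v = 358 / 0.08826 = 4056 d
   = 4056 / 365 = 11.1 yr

11.1 years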